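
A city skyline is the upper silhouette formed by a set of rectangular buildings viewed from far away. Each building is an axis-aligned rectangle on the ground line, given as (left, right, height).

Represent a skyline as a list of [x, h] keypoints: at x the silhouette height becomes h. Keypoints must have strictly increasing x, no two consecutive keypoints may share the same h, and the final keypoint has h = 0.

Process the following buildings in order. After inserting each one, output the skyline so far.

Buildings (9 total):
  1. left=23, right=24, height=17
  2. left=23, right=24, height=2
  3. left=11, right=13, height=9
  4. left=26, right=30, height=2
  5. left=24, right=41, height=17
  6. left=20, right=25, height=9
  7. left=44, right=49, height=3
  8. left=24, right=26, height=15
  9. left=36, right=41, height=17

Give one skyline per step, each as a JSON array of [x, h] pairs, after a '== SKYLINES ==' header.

== SKYLINES ==
[[23,17],[24,0]]
[[23,17],[24,0]]
[[11,9],[13,0],[23,17],[24,0]]
[[11,9],[13,0],[23,17],[24,0],[26,2],[30,0]]
[[11,9],[13,0],[23,17],[41,0]]
[[11,9],[13,0],[20,9],[23,17],[41,0]]
[[11,9],[13,0],[20,9],[23,17],[41,0],[44,3],[49,0]]
[[11,9],[13,0],[20,9],[23,17],[41,0],[44,3],[49,0]]
[[11,9],[13,0],[20,9],[23,17],[41,0],[44,3],[49,0]]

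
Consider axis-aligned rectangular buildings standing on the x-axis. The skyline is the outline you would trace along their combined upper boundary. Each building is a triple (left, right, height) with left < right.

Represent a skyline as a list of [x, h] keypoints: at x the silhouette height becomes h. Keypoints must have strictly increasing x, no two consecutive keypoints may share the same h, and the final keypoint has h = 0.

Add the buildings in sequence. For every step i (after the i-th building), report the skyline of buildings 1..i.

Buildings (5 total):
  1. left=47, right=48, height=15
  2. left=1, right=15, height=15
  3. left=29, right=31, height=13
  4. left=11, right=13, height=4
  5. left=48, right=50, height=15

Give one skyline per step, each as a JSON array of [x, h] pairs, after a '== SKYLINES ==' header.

== SKYLINES ==
[[47,15],[48,0]]
[[1,15],[15,0],[47,15],[48,0]]
[[1,15],[15,0],[29,13],[31,0],[47,15],[48,0]]
[[1,15],[15,0],[29,13],[31,0],[47,15],[48,0]]
[[1,15],[15,0],[29,13],[31,0],[47,15],[50,0]]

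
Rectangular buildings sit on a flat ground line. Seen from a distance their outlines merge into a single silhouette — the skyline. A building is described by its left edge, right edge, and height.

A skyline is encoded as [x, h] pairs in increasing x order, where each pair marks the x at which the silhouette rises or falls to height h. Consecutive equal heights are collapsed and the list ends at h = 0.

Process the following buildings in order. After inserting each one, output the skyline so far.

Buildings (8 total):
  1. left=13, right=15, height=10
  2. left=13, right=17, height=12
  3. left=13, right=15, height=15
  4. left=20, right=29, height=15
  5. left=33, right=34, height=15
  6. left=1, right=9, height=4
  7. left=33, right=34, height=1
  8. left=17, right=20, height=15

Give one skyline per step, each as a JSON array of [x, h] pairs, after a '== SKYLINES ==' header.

== SKYLINES ==
[[13,10],[15,0]]
[[13,12],[17,0]]
[[13,15],[15,12],[17,0]]
[[13,15],[15,12],[17,0],[20,15],[29,0]]
[[13,15],[15,12],[17,0],[20,15],[29,0],[33,15],[34,0]]
[[1,4],[9,0],[13,15],[15,12],[17,0],[20,15],[29,0],[33,15],[34,0]]
[[1,4],[9,0],[13,15],[15,12],[17,0],[20,15],[29,0],[33,15],[34,0]]
[[1,4],[9,0],[13,15],[15,12],[17,15],[29,0],[33,15],[34,0]]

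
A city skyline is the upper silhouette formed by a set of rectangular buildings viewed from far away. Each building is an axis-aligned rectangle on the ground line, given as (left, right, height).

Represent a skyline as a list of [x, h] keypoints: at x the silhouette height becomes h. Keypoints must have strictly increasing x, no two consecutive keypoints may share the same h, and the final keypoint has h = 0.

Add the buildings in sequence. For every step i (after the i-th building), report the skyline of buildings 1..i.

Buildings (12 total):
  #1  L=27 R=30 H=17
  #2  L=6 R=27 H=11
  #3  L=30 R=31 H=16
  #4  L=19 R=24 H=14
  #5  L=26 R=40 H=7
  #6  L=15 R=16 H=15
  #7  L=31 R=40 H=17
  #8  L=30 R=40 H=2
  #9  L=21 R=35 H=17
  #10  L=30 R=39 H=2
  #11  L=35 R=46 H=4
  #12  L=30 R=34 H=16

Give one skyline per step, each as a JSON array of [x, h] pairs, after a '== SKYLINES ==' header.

== SKYLINES ==
[[27,17],[30,0]]
[[6,11],[27,17],[30,0]]
[[6,11],[27,17],[30,16],[31,0]]
[[6,11],[19,14],[24,11],[27,17],[30,16],[31,0]]
[[6,11],[19,14],[24,11],[27,17],[30,16],[31,7],[40,0]]
[[6,11],[15,15],[16,11],[19,14],[24,11],[27,17],[30,16],[31,7],[40,0]]
[[6,11],[15,15],[16,11],[19,14],[24,11],[27,17],[30,16],[31,17],[40,0]]
[[6,11],[15,15],[16,11],[19,14],[24,11],[27,17],[30,16],[31,17],[40,0]]
[[6,11],[15,15],[16,11],[19,14],[21,17],[40,0]]
[[6,11],[15,15],[16,11],[19,14],[21,17],[40,0]]
[[6,11],[15,15],[16,11],[19,14],[21,17],[40,4],[46,0]]
[[6,11],[15,15],[16,11],[19,14],[21,17],[40,4],[46,0]]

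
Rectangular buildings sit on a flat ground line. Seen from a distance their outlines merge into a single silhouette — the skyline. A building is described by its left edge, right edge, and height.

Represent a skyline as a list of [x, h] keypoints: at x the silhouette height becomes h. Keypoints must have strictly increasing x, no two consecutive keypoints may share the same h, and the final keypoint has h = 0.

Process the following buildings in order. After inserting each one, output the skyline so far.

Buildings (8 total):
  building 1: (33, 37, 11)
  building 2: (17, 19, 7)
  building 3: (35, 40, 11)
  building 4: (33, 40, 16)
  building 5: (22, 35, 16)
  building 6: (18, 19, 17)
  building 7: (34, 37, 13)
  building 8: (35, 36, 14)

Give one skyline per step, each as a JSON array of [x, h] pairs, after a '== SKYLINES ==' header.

== SKYLINES ==
[[33,11],[37,0]]
[[17,7],[19,0],[33,11],[37,0]]
[[17,7],[19,0],[33,11],[40,0]]
[[17,7],[19,0],[33,16],[40,0]]
[[17,7],[19,0],[22,16],[40,0]]
[[17,7],[18,17],[19,0],[22,16],[40,0]]
[[17,7],[18,17],[19,0],[22,16],[40,0]]
[[17,7],[18,17],[19,0],[22,16],[40,0]]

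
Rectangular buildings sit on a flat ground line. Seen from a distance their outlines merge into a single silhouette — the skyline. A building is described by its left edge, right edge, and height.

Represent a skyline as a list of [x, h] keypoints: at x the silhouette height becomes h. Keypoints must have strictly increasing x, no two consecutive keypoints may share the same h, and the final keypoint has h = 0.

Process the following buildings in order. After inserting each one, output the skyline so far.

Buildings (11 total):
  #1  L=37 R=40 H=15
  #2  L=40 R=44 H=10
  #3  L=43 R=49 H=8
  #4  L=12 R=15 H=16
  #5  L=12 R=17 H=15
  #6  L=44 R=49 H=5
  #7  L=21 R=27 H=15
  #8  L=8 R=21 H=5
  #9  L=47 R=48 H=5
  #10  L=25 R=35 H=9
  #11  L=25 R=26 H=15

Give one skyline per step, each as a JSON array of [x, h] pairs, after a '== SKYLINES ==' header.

== SKYLINES ==
[[37,15],[40,0]]
[[37,15],[40,10],[44,0]]
[[37,15],[40,10],[44,8],[49,0]]
[[12,16],[15,0],[37,15],[40,10],[44,8],[49,0]]
[[12,16],[15,15],[17,0],[37,15],[40,10],[44,8],[49,0]]
[[12,16],[15,15],[17,0],[37,15],[40,10],[44,8],[49,0]]
[[12,16],[15,15],[17,0],[21,15],[27,0],[37,15],[40,10],[44,8],[49,0]]
[[8,5],[12,16],[15,15],[17,5],[21,15],[27,0],[37,15],[40,10],[44,8],[49,0]]
[[8,5],[12,16],[15,15],[17,5],[21,15],[27,0],[37,15],[40,10],[44,8],[49,0]]
[[8,5],[12,16],[15,15],[17,5],[21,15],[27,9],[35,0],[37,15],[40,10],[44,8],[49,0]]
[[8,5],[12,16],[15,15],[17,5],[21,15],[27,9],[35,0],[37,15],[40,10],[44,8],[49,0]]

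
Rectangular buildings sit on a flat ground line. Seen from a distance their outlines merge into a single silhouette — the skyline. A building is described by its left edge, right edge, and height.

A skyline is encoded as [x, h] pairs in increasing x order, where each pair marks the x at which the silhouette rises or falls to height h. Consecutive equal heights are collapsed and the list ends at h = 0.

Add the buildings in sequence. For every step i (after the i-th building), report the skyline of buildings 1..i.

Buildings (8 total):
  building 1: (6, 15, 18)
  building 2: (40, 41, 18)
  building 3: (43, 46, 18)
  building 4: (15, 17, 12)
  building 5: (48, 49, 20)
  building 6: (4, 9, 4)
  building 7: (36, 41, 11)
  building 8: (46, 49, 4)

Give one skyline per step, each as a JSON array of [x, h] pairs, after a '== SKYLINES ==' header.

== SKYLINES ==
[[6,18],[15,0]]
[[6,18],[15,0],[40,18],[41,0]]
[[6,18],[15,0],[40,18],[41,0],[43,18],[46,0]]
[[6,18],[15,12],[17,0],[40,18],[41,0],[43,18],[46,0]]
[[6,18],[15,12],[17,0],[40,18],[41,0],[43,18],[46,0],[48,20],[49,0]]
[[4,4],[6,18],[15,12],[17,0],[40,18],[41,0],[43,18],[46,0],[48,20],[49,0]]
[[4,4],[6,18],[15,12],[17,0],[36,11],[40,18],[41,0],[43,18],[46,0],[48,20],[49,0]]
[[4,4],[6,18],[15,12],[17,0],[36,11],[40,18],[41,0],[43,18],[46,4],[48,20],[49,0]]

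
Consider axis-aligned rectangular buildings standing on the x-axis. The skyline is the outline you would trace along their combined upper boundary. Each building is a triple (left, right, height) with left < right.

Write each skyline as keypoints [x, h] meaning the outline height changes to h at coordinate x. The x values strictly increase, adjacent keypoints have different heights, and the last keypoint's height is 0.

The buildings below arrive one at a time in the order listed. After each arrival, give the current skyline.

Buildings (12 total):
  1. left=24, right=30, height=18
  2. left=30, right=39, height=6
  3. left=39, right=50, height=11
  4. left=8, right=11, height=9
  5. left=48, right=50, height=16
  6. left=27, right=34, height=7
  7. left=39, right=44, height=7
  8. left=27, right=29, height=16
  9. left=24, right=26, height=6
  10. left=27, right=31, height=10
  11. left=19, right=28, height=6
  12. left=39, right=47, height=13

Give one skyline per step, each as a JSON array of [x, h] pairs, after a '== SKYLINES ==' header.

== SKYLINES ==
[[24,18],[30,0]]
[[24,18],[30,6],[39,0]]
[[24,18],[30,6],[39,11],[50,0]]
[[8,9],[11,0],[24,18],[30,6],[39,11],[50,0]]
[[8,9],[11,0],[24,18],[30,6],[39,11],[48,16],[50,0]]
[[8,9],[11,0],[24,18],[30,7],[34,6],[39,11],[48,16],[50,0]]
[[8,9],[11,0],[24,18],[30,7],[34,6],[39,11],[48,16],[50,0]]
[[8,9],[11,0],[24,18],[30,7],[34,6],[39,11],[48,16],[50,0]]
[[8,9],[11,0],[24,18],[30,7],[34,6],[39,11],[48,16],[50,0]]
[[8,9],[11,0],[24,18],[30,10],[31,7],[34,6],[39,11],[48,16],[50,0]]
[[8,9],[11,0],[19,6],[24,18],[30,10],[31,7],[34,6],[39,11],[48,16],[50,0]]
[[8,9],[11,0],[19,6],[24,18],[30,10],[31,7],[34,6],[39,13],[47,11],[48,16],[50,0]]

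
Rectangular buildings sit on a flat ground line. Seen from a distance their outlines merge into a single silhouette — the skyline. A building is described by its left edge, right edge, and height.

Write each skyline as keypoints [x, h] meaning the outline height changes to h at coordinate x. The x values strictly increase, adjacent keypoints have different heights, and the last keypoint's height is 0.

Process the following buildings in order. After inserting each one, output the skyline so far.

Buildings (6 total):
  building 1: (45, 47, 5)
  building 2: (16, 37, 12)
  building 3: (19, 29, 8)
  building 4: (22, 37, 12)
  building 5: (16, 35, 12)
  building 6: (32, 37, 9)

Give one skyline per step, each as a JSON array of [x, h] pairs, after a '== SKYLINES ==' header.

== SKYLINES ==
[[45,5],[47,0]]
[[16,12],[37,0],[45,5],[47,0]]
[[16,12],[37,0],[45,5],[47,0]]
[[16,12],[37,0],[45,5],[47,0]]
[[16,12],[37,0],[45,5],[47,0]]
[[16,12],[37,0],[45,5],[47,0]]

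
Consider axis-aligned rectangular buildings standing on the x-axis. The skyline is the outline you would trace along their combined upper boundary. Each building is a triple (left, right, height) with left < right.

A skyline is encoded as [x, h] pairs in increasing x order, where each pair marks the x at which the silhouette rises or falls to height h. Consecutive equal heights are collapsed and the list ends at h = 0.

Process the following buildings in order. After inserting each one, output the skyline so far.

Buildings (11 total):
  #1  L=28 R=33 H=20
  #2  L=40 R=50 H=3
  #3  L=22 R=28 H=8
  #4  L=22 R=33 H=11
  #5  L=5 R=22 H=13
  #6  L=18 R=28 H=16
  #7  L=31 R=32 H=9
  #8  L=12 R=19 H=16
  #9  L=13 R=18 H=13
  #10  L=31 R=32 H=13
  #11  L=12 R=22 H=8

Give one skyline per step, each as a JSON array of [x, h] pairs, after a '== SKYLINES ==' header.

== SKYLINES ==
[[28,20],[33,0]]
[[28,20],[33,0],[40,3],[50,0]]
[[22,8],[28,20],[33,0],[40,3],[50,0]]
[[22,11],[28,20],[33,0],[40,3],[50,0]]
[[5,13],[22,11],[28,20],[33,0],[40,3],[50,0]]
[[5,13],[18,16],[28,20],[33,0],[40,3],[50,0]]
[[5,13],[18,16],[28,20],[33,0],[40,3],[50,0]]
[[5,13],[12,16],[28,20],[33,0],[40,3],[50,0]]
[[5,13],[12,16],[28,20],[33,0],[40,3],[50,0]]
[[5,13],[12,16],[28,20],[33,0],[40,3],[50,0]]
[[5,13],[12,16],[28,20],[33,0],[40,3],[50,0]]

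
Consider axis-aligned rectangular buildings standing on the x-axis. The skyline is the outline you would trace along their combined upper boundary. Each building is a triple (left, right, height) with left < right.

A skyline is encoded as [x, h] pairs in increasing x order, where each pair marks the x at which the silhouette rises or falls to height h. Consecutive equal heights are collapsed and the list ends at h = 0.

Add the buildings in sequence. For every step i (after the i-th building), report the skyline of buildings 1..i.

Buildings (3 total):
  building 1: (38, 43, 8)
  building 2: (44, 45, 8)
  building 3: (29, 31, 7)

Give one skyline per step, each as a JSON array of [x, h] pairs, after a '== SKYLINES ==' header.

== SKYLINES ==
[[38,8],[43,0]]
[[38,8],[43,0],[44,8],[45,0]]
[[29,7],[31,0],[38,8],[43,0],[44,8],[45,0]]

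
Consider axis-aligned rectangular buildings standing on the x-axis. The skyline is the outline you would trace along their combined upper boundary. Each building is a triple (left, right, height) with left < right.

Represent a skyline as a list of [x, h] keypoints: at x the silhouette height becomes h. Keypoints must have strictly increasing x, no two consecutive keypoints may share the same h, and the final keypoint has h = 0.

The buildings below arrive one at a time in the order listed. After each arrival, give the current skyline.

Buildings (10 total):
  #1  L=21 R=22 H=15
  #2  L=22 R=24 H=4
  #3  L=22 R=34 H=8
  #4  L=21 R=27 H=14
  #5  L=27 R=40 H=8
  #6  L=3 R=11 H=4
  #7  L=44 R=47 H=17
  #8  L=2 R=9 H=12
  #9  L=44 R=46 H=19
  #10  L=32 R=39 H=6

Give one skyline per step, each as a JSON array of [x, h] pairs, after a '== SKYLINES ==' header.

== SKYLINES ==
[[21,15],[22,0]]
[[21,15],[22,4],[24,0]]
[[21,15],[22,8],[34,0]]
[[21,15],[22,14],[27,8],[34,0]]
[[21,15],[22,14],[27,8],[40,0]]
[[3,4],[11,0],[21,15],[22,14],[27,8],[40,0]]
[[3,4],[11,0],[21,15],[22,14],[27,8],[40,0],[44,17],[47,0]]
[[2,12],[9,4],[11,0],[21,15],[22,14],[27,8],[40,0],[44,17],[47,0]]
[[2,12],[9,4],[11,0],[21,15],[22,14],[27,8],[40,0],[44,19],[46,17],[47,0]]
[[2,12],[9,4],[11,0],[21,15],[22,14],[27,8],[40,0],[44,19],[46,17],[47,0]]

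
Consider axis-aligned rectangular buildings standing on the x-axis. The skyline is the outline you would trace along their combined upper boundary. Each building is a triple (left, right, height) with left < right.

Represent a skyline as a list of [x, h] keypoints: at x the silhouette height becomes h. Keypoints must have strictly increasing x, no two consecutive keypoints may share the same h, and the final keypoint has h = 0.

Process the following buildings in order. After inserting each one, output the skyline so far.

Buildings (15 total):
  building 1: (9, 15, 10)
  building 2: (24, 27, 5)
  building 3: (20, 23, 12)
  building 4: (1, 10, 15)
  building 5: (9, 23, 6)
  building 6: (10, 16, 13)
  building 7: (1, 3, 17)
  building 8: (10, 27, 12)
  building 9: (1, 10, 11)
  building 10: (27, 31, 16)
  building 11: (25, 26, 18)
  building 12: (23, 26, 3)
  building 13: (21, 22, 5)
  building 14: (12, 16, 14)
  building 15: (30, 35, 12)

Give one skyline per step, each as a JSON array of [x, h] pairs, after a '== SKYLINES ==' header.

== SKYLINES ==
[[9,10],[15,0]]
[[9,10],[15,0],[24,5],[27,0]]
[[9,10],[15,0],[20,12],[23,0],[24,5],[27,0]]
[[1,15],[10,10],[15,0],[20,12],[23,0],[24,5],[27,0]]
[[1,15],[10,10],[15,6],[20,12],[23,0],[24,5],[27,0]]
[[1,15],[10,13],[16,6],[20,12],[23,0],[24,5],[27,0]]
[[1,17],[3,15],[10,13],[16,6],[20,12],[23,0],[24,5],[27,0]]
[[1,17],[3,15],[10,13],[16,12],[27,0]]
[[1,17],[3,15],[10,13],[16,12],[27,0]]
[[1,17],[3,15],[10,13],[16,12],[27,16],[31,0]]
[[1,17],[3,15],[10,13],[16,12],[25,18],[26,12],[27,16],[31,0]]
[[1,17],[3,15],[10,13],[16,12],[25,18],[26,12],[27,16],[31,0]]
[[1,17],[3,15],[10,13],[16,12],[25,18],[26,12],[27,16],[31,0]]
[[1,17],[3,15],[10,13],[12,14],[16,12],[25,18],[26,12],[27,16],[31,0]]
[[1,17],[3,15],[10,13],[12,14],[16,12],[25,18],[26,12],[27,16],[31,12],[35,0]]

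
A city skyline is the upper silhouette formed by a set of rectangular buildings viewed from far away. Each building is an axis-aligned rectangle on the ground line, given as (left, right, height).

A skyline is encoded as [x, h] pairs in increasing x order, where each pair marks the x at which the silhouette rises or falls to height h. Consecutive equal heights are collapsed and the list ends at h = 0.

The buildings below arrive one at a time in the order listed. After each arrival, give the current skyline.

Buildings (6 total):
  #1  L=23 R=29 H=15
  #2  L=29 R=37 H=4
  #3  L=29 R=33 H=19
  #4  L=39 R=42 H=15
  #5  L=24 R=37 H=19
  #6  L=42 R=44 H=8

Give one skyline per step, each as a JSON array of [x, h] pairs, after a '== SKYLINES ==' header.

== SKYLINES ==
[[23,15],[29,0]]
[[23,15],[29,4],[37,0]]
[[23,15],[29,19],[33,4],[37,0]]
[[23,15],[29,19],[33,4],[37,0],[39,15],[42,0]]
[[23,15],[24,19],[37,0],[39,15],[42,0]]
[[23,15],[24,19],[37,0],[39,15],[42,8],[44,0]]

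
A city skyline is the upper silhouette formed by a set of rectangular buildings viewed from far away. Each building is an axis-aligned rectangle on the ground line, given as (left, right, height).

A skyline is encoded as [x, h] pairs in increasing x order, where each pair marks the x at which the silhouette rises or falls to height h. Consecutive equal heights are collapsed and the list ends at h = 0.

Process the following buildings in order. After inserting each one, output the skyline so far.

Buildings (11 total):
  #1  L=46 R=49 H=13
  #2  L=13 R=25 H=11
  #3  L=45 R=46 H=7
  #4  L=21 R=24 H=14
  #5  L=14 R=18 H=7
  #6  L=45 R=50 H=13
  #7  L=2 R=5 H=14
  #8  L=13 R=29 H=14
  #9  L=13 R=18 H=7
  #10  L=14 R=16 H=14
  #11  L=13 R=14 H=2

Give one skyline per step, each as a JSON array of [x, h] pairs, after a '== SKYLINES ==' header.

== SKYLINES ==
[[46,13],[49,0]]
[[13,11],[25,0],[46,13],[49,0]]
[[13,11],[25,0],[45,7],[46,13],[49,0]]
[[13,11],[21,14],[24,11],[25,0],[45,7],[46,13],[49,0]]
[[13,11],[21,14],[24,11],[25,0],[45,7],[46,13],[49,0]]
[[13,11],[21,14],[24,11],[25,0],[45,13],[50,0]]
[[2,14],[5,0],[13,11],[21,14],[24,11],[25,0],[45,13],[50,0]]
[[2,14],[5,0],[13,14],[29,0],[45,13],[50,0]]
[[2,14],[5,0],[13,14],[29,0],[45,13],[50,0]]
[[2,14],[5,0],[13,14],[29,0],[45,13],[50,0]]
[[2,14],[5,0],[13,14],[29,0],[45,13],[50,0]]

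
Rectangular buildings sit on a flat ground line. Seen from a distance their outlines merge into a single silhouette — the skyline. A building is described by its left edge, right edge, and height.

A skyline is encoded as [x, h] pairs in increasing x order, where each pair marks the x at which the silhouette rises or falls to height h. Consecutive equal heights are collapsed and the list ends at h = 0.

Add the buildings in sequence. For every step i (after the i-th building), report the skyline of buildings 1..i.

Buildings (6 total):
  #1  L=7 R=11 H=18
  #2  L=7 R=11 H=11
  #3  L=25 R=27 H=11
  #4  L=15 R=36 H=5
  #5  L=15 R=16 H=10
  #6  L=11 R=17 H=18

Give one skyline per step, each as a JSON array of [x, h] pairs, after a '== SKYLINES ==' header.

== SKYLINES ==
[[7,18],[11,0]]
[[7,18],[11,0]]
[[7,18],[11,0],[25,11],[27,0]]
[[7,18],[11,0],[15,5],[25,11],[27,5],[36,0]]
[[7,18],[11,0],[15,10],[16,5],[25,11],[27,5],[36,0]]
[[7,18],[17,5],[25,11],[27,5],[36,0]]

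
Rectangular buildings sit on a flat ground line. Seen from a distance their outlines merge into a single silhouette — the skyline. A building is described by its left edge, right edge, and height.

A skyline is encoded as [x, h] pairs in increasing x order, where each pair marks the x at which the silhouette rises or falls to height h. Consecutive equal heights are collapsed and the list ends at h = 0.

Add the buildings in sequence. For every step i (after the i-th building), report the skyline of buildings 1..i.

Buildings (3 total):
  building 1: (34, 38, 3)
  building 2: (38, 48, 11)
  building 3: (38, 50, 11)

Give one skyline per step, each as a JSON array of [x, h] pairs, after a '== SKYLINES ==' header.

== SKYLINES ==
[[34,3],[38,0]]
[[34,3],[38,11],[48,0]]
[[34,3],[38,11],[50,0]]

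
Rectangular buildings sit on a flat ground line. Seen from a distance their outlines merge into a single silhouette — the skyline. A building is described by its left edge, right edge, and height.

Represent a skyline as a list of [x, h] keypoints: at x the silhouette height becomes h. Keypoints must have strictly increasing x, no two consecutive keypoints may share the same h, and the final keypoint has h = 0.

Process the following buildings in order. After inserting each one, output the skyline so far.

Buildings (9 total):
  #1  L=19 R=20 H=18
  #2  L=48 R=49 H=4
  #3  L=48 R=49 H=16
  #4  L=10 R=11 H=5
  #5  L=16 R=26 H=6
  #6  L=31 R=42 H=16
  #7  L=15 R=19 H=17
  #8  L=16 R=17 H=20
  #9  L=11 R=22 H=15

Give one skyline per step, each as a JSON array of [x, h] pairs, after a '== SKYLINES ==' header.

== SKYLINES ==
[[19,18],[20,0]]
[[19,18],[20,0],[48,4],[49,0]]
[[19,18],[20,0],[48,16],[49,0]]
[[10,5],[11,0],[19,18],[20,0],[48,16],[49,0]]
[[10,5],[11,0],[16,6],[19,18],[20,6],[26,0],[48,16],[49,0]]
[[10,5],[11,0],[16,6],[19,18],[20,6],[26,0],[31,16],[42,0],[48,16],[49,0]]
[[10,5],[11,0],[15,17],[19,18],[20,6],[26,0],[31,16],[42,0],[48,16],[49,0]]
[[10,5],[11,0],[15,17],[16,20],[17,17],[19,18],[20,6],[26,0],[31,16],[42,0],[48,16],[49,0]]
[[10,5],[11,15],[15,17],[16,20],[17,17],[19,18],[20,15],[22,6],[26,0],[31,16],[42,0],[48,16],[49,0]]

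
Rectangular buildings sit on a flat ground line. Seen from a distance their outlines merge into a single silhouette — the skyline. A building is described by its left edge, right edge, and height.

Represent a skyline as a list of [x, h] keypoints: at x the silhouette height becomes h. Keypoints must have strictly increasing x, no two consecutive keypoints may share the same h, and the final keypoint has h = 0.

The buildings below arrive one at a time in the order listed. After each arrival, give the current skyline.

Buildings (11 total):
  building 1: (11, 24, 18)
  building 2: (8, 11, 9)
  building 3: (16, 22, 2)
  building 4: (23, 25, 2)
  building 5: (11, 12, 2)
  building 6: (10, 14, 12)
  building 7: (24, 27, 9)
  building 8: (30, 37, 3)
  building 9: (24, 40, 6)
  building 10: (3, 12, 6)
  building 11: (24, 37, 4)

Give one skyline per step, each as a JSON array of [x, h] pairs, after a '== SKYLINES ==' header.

== SKYLINES ==
[[11,18],[24,0]]
[[8,9],[11,18],[24,0]]
[[8,9],[11,18],[24,0]]
[[8,9],[11,18],[24,2],[25,0]]
[[8,9],[11,18],[24,2],[25,0]]
[[8,9],[10,12],[11,18],[24,2],[25,0]]
[[8,9],[10,12],[11,18],[24,9],[27,0]]
[[8,9],[10,12],[11,18],[24,9],[27,0],[30,3],[37,0]]
[[8,9],[10,12],[11,18],[24,9],[27,6],[40,0]]
[[3,6],[8,9],[10,12],[11,18],[24,9],[27,6],[40,0]]
[[3,6],[8,9],[10,12],[11,18],[24,9],[27,6],[40,0]]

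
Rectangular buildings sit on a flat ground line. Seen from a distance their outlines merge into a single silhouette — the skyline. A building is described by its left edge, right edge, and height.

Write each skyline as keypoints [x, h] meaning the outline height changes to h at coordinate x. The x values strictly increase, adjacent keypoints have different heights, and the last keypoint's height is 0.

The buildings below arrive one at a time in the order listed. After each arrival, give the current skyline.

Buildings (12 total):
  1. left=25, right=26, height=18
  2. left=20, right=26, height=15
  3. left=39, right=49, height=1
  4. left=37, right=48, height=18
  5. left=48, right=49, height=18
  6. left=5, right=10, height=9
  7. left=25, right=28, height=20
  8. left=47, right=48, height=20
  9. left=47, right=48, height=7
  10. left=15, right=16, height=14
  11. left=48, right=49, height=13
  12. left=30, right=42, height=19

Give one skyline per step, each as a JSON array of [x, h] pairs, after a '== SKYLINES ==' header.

== SKYLINES ==
[[25,18],[26,0]]
[[20,15],[25,18],[26,0]]
[[20,15],[25,18],[26,0],[39,1],[49,0]]
[[20,15],[25,18],[26,0],[37,18],[48,1],[49,0]]
[[20,15],[25,18],[26,0],[37,18],[49,0]]
[[5,9],[10,0],[20,15],[25,18],[26,0],[37,18],[49,0]]
[[5,9],[10,0],[20,15],[25,20],[28,0],[37,18],[49,0]]
[[5,9],[10,0],[20,15],[25,20],[28,0],[37,18],[47,20],[48,18],[49,0]]
[[5,9],[10,0],[20,15],[25,20],[28,0],[37,18],[47,20],[48,18],[49,0]]
[[5,9],[10,0],[15,14],[16,0],[20,15],[25,20],[28,0],[37,18],[47,20],[48,18],[49,0]]
[[5,9],[10,0],[15,14],[16,0],[20,15],[25,20],[28,0],[37,18],[47,20],[48,18],[49,0]]
[[5,9],[10,0],[15,14],[16,0],[20,15],[25,20],[28,0],[30,19],[42,18],[47,20],[48,18],[49,0]]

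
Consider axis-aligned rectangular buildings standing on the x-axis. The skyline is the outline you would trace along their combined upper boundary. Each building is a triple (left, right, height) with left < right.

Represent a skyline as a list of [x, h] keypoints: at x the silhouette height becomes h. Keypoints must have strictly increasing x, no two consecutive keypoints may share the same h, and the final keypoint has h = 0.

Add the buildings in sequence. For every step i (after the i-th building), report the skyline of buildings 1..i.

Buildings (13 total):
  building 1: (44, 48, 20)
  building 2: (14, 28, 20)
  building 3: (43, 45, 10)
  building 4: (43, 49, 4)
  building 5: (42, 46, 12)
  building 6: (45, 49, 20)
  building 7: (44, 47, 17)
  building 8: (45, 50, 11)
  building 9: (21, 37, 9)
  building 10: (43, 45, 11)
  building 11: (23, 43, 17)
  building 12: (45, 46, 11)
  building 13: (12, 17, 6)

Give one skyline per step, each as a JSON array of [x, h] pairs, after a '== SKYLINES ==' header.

== SKYLINES ==
[[44,20],[48,0]]
[[14,20],[28,0],[44,20],[48,0]]
[[14,20],[28,0],[43,10],[44,20],[48,0]]
[[14,20],[28,0],[43,10],[44,20],[48,4],[49,0]]
[[14,20],[28,0],[42,12],[44,20],[48,4],[49,0]]
[[14,20],[28,0],[42,12],[44,20],[49,0]]
[[14,20],[28,0],[42,12],[44,20],[49,0]]
[[14,20],[28,0],[42,12],[44,20],[49,11],[50,0]]
[[14,20],[28,9],[37,0],[42,12],[44,20],[49,11],[50,0]]
[[14,20],[28,9],[37,0],[42,12],[44,20],[49,11],[50,0]]
[[14,20],[28,17],[43,12],[44,20],[49,11],[50,0]]
[[14,20],[28,17],[43,12],[44,20],[49,11],[50,0]]
[[12,6],[14,20],[28,17],[43,12],[44,20],[49,11],[50,0]]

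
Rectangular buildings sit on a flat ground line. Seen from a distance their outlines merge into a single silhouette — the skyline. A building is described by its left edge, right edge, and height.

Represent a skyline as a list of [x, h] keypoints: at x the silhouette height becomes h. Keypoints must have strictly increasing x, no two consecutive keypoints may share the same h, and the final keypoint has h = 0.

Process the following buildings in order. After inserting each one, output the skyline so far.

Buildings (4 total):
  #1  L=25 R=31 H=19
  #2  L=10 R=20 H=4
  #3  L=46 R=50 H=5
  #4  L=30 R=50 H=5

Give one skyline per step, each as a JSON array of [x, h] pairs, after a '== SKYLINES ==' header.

== SKYLINES ==
[[25,19],[31,0]]
[[10,4],[20,0],[25,19],[31,0]]
[[10,4],[20,0],[25,19],[31,0],[46,5],[50,0]]
[[10,4],[20,0],[25,19],[31,5],[50,0]]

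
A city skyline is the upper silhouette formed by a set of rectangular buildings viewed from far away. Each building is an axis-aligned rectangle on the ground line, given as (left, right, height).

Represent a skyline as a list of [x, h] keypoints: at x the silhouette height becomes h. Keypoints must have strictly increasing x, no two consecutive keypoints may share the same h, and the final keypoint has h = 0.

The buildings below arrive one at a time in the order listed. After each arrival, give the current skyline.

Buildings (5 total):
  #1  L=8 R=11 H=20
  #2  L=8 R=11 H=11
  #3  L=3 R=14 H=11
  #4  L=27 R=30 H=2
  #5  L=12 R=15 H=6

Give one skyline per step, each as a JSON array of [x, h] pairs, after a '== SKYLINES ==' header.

== SKYLINES ==
[[8,20],[11,0]]
[[8,20],[11,0]]
[[3,11],[8,20],[11,11],[14,0]]
[[3,11],[8,20],[11,11],[14,0],[27,2],[30,0]]
[[3,11],[8,20],[11,11],[14,6],[15,0],[27,2],[30,0]]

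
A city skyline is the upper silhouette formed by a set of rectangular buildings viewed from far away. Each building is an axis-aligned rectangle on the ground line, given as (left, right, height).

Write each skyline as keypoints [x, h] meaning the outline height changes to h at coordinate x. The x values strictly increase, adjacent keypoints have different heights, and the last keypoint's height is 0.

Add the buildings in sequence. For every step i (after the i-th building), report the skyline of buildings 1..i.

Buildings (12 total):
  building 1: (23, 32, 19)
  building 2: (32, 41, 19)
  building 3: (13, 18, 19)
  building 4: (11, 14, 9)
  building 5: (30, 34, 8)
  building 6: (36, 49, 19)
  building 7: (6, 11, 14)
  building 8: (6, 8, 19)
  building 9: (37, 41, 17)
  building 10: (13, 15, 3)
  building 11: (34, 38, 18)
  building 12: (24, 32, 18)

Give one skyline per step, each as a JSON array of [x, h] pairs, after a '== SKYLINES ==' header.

== SKYLINES ==
[[23,19],[32,0]]
[[23,19],[41,0]]
[[13,19],[18,0],[23,19],[41,0]]
[[11,9],[13,19],[18,0],[23,19],[41,0]]
[[11,9],[13,19],[18,0],[23,19],[41,0]]
[[11,9],[13,19],[18,0],[23,19],[49,0]]
[[6,14],[11,9],[13,19],[18,0],[23,19],[49,0]]
[[6,19],[8,14],[11,9],[13,19],[18,0],[23,19],[49,0]]
[[6,19],[8,14],[11,9],[13,19],[18,0],[23,19],[49,0]]
[[6,19],[8,14],[11,9],[13,19],[18,0],[23,19],[49,0]]
[[6,19],[8,14],[11,9],[13,19],[18,0],[23,19],[49,0]]
[[6,19],[8,14],[11,9],[13,19],[18,0],[23,19],[49,0]]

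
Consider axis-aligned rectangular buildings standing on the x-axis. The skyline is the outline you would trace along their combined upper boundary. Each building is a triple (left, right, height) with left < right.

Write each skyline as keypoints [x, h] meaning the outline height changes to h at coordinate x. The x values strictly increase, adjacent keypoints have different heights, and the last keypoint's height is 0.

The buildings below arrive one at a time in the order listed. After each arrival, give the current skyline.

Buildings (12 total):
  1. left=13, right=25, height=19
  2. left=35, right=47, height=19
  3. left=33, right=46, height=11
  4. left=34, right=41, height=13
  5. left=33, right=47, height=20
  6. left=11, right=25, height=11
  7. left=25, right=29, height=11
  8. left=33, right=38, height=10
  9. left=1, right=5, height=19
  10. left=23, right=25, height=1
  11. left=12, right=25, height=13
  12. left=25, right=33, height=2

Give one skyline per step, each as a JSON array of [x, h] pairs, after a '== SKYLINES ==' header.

== SKYLINES ==
[[13,19],[25,0]]
[[13,19],[25,0],[35,19],[47,0]]
[[13,19],[25,0],[33,11],[35,19],[47,0]]
[[13,19],[25,0],[33,11],[34,13],[35,19],[47,0]]
[[13,19],[25,0],[33,20],[47,0]]
[[11,11],[13,19],[25,0],[33,20],[47,0]]
[[11,11],[13,19],[25,11],[29,0],[33,20],[47,0]]
[[11,11],[13,19],[25,11],[29,0],[33,20],[47,0]]
[[1,19],[5,0],[11,11],[13,19],[25,11],[29,0],[33,20],[47,0]]
[[1,19],[5,0],[11,11],[13,19],[25,11],[29,0],[33,20],[47,0]]
[[1,19],[5,0],[11,11],[12,13],[13,19],[25,11],[29,0],[33,20],[47,0]]
[[1,19],[5,0],[11,11],[12,13],[13,19],[25,11],[29,2],[33,20],[47,0]]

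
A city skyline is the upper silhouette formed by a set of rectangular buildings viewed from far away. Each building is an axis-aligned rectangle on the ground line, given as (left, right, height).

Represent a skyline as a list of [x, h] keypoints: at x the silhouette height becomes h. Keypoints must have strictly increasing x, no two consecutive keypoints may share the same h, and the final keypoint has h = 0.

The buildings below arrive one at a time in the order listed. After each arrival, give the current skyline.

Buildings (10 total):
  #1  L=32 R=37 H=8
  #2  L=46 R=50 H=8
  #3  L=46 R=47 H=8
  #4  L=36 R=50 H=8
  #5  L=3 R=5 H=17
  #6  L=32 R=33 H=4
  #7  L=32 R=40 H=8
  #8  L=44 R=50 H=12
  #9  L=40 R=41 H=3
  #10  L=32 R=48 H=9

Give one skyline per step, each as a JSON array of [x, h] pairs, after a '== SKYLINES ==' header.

== SKYLINES ==
[[32,8],[37,0]]
[[32,8],[37,0],[46,8],[50,0]]
[[32,8],[37,0],[46,8],[50,0]]
[[32,8],[50,0]]
[[3,17],[5,0],[32,8],[50,0]]
[[3,17],[5,0],[32,8],[50,0]]
[[3,17],[5,0],[32,8],[50,0]]
[[3,17],[5,0],[32,8],[44,12],[50,0]]
[[3,17],[5,0],[32,8],[44,12],[50,0]]
[[3,17],[5,0],[32,9],[44,12],[50,0]]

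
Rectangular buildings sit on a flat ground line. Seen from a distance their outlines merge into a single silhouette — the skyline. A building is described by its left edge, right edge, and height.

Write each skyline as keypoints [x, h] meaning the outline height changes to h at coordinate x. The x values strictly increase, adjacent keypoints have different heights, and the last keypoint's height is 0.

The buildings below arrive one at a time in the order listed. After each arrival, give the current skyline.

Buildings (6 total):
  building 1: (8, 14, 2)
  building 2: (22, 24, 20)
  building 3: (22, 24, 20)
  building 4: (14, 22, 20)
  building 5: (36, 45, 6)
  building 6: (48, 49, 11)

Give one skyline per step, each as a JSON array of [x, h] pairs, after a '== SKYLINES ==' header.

== SKYLINES ==
[[8,2],[14,0]]
[[8,2],[14,0],[22,20],[24,0]]
[[8,2],[14,0],[22,20],[24,0]]
[[8,2],[14,20],[24,0]]
[[8,2],[14,20],[24,0],[36,6],[45,0]]
[[8,2],[14,20],[24,0],[36,6],[45,0],[48,11],[49,0]]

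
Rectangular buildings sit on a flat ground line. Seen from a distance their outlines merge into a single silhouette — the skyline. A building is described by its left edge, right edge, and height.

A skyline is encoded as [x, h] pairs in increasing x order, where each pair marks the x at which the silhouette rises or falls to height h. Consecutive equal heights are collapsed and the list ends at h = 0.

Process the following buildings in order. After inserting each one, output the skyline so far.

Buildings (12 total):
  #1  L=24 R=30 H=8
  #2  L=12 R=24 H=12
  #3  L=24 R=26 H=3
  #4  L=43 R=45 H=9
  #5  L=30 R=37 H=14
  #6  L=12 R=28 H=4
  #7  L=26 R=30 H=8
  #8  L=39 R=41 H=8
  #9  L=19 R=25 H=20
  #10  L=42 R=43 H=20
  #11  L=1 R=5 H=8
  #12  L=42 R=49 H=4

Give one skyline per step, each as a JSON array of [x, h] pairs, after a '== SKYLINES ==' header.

== SKYLINES ==
[[24,8],[30,0]]
[[12,12],[24,8],[30,0]]
[[12,12],[24,8],[30,0]]
[[12,12],[24,8],[30,0],[43,9],[45,0]]
[[12,12],[24,8],[30,14],[37,0],[43,9],[45,0]]
[[12,12],[24,8],[30,14],[37,0],[43,9],[45,0]]
[[12,12],[24,8],[30,14],[37,0],[43,9],[45,0]]
[[12,12],[24,8],[30,14],[37,0],[39,8],[41,0],[43,9],[45,0]]
[[12,12],[19,20],[25,8],[30,14],[37,0],[39,8],[41,0],[43,9],[45,0]]
[[12,12],[19,20],[25,8],[30,14],[37,0],[39,8],[41,0],[42,20],[43,9],[45,0]]
[[1,8],[5,0],[12,12],[19,20],[25,8],[30,14],[37,0],[39,8],[41,0],[42,20],[43,9],[45,0]]
[[1,8],[5,0],[12,12],[19,20],[25,8],[30,14],[37,0],[39,8],[41,0],[42,20],[43,9],[45,4],[49,0]]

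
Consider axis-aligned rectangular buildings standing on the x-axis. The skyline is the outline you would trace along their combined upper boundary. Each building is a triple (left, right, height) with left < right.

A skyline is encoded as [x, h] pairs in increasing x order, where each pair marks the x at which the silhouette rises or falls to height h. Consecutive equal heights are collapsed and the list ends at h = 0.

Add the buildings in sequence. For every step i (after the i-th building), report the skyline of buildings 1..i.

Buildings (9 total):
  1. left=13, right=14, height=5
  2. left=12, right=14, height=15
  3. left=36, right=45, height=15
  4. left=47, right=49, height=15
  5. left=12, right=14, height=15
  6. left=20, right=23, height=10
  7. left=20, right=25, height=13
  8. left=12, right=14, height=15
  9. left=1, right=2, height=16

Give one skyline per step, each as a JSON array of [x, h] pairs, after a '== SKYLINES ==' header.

== SKYLINES ==
[[13,5],[14,0]]
[[12,15],[14,0]]
[[12,15],[14,0],[36,15],[45,0]]
[[12,15],[14,0],[36,15],[45,0],[47,15],[49,0]]
[[12,15],[14,0],[36,15],[45,0],[47,15],[49,0]]
[[12,15],[14,0],[20,10],[23,0],[36,15],[45,0],[47,15],[49,0]]
[[12,15],[14,0],[20,13],[25,0],[36,15],[45,0],[47,15],[49,0]]
[[12,15],[14,0],[20,13],[25,0],[36,15],[45,0],[47,15],[49,0]]
[[1,16],[2,0],[12,15],[14,0],[20,13],[25,0],[36,15],[45,0],[47,15],[49,0]]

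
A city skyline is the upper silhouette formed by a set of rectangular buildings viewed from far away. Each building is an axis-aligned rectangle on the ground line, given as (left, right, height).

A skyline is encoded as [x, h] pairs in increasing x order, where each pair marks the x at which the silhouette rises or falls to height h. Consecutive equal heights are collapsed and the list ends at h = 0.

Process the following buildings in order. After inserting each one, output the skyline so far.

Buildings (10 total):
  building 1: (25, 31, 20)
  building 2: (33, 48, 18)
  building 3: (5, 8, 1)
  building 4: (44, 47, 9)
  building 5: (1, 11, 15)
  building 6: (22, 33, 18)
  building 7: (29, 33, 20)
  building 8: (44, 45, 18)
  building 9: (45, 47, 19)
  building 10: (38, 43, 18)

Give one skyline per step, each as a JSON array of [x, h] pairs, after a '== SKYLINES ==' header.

== SKYLINES ==
[[25,20],[31,0]]
[[25,20],[31,0],[33,18],[48,0]]
[[5,1],[8,0],[25,20],[31,0],[33,18],[48,0]]
[[5,1],[8,0],[25,20],[31,0],[33,18],[48,0]]
[[1,15],[11,0],[25,20],[31,0],[33,18],[48,0]]
[[1,15],[11,0],[22,18],[25,20],[31,18],[48,0]]
[[1,15],[11,0],[22,18],[25,20],[33,18],[48,0]]
[[1,15],[11,0],[22,18],[25,20],[33,18],[48,0]]
[[1,15],[11,0],[22,18],[25,20],[33,18],[45,19],[47,18],[48,0]]
[[1,15],[11,0],[22,18],[25,20],[33,18],[45,19],[47,18],[48,0]]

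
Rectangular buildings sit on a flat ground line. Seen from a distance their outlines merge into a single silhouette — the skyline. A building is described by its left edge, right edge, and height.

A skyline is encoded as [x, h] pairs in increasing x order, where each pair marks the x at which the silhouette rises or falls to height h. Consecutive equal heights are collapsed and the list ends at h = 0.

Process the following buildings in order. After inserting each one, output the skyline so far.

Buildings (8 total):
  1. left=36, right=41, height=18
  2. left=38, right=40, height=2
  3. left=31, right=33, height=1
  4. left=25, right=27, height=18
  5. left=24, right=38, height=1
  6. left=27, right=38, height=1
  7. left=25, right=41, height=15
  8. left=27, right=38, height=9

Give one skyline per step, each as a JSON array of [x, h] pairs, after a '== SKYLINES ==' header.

== SKYLINES ==
[[36,18],[41,0]]
[[36,18],[41,0]]
[[31,1],[33,0],[36,18],[41,0]]
[[25,18],[27,0],[31,1],[33,0],[36,18],[41,0]]
[[24,1],[25,18],[27,1],[36,18],[41,0]]
[[24,1],[25,18],[27,1],[36,18],[41,0]]
[[24,1],[25,18],[27,15],[36,18],[41,0]]
[[24,1],[25,18],[27,15],[36,18],[41,0]]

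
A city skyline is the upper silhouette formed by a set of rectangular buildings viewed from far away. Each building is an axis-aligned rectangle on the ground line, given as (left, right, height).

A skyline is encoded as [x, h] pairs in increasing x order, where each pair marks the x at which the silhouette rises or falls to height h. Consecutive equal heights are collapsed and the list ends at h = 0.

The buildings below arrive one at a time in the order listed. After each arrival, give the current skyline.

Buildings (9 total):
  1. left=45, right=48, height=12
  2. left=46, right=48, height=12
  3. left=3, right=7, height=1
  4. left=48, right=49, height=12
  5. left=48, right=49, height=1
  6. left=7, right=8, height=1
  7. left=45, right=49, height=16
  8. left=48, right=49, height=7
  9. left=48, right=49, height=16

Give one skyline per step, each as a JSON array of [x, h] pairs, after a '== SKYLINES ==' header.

== SKYLINES ==
[[45,12],[48,0]]
[[45,12],[48,0]]
[[3,1],[7,0],[45,12],[48,0]]
[[3,1],[7,0],[45,12],[49,0]]
[[3,1],[7,0],[45,12],[49,0]]
[[3,1],[8,0],[45,12],[49,0]]
[[3,1],[8,0],[45,16],[49,0]]
[[3,1],[8,0],[45,16],[49,0]]
[[3,1],[8,0],[45,16],[49,0]]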